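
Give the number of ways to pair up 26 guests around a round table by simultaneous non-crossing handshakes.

With 26 = 2·13 people, non-crossing handshake pairings are non-crossing perfect matchings on a circle, counted by C_13.
C_13 = C(26,13)/14 = 10400600/14 = 742900.

742900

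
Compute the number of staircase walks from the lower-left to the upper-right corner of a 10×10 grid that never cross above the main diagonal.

Monotone paths in an n×n grid that stay weakly below the diagonal are counted by C_n; here n = 10.
C_10 = C(20,10)/11 = 184756/11 = 16796.

16796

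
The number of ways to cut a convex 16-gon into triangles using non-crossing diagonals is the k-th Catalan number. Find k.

14

The number of triangulations of a 16-gon is the Catalan number C_14 (index = sides − 2).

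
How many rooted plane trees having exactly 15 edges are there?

9694845

A rooted plane tree with 15 edges has 16 nodes, and the count is C_15.
C_15 = C(30,15)/16 = 155117520/16 = 9694845.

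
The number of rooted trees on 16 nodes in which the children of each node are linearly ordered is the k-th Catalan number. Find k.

15

Rooted ordered (plane) trees on m nodes have m−1 edges and are counted by C_{m−1}; m = 16 gives C_15.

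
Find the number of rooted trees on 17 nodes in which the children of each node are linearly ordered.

35357670

Rooted ordered (plane) trees on m nodes have m−1 edges and are counted by C_{m−1}; m = 17 gives C_16.
C_16 = C(32,16)/17 = 601080390/17 = 35357670.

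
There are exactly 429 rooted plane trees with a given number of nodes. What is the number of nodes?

Rooted ordered trees on m nodes are counted by C_{m−1}. The Catalan number equal to 429 is C_7.
So the index is 7, and the number of nodes is 7 + 1 = 8.

8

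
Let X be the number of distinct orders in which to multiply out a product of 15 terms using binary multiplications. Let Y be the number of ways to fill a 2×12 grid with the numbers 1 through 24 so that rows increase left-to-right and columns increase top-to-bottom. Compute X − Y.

2466428

Ways to associate a product of 15 factors correspond to binary trees on 15 leaves, so the count is C_14. So X = C_14 = 2674440.
Standard Young tableaux of shape 2×n are counted by C_n; here n = 12. So Y = C_12 = 208012.
X − Y = 2674440 − 208012 = 2466428.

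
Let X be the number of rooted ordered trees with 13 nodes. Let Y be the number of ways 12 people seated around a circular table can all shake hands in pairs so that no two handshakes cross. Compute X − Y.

207880

A rooted plane tree on 13 nodes has 12 edges, and such trees are counted by C_12. So X = C_12 = 208012.
Non-crossing handshake pairings of 2n people are counted by C_n; 12 people gives n = 6. So Y = C_6 = 132.
X − Y = 208012 − 132 = 207880.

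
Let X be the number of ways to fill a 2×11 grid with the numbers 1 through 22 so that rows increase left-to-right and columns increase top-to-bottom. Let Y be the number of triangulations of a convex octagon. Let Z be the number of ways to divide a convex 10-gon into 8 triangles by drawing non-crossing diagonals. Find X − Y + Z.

Standard Young tableaux of shape 2×n are counted by C_n; here n = 11. So X = C_11 = 58786.
A convex 8-gon is triangulated into 6 triangles, and the number of such triangulations is the Catalan number C_{8−2} = C_6. So Y = C_6 = 132.
A convex 10-gon is triangulated into 8 triangles, and the number of such triangulations is the Catalan number C_{10−2} = C_8. So Z = C_8 = 1430.
X − Y + Z = 58786 − 132 + 1430 = 60084.

60084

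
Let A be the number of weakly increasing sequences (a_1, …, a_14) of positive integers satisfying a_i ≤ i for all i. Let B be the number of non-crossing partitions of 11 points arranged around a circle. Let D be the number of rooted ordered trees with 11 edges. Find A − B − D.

2556868

Such sub-staircase sequences of length n are counted by C_n; here n = 14. So A = C_14 = 2674440.
Non-crossing partitions of an n-element set are counted by C_n; here n = 11. So B = C_11 = 58786.
Rooted ordered trees with n edges are counted by C_n; here n = 11. So D = C_11 = 58786.
A − B − D = 2674440 − 58786 − 58786 = 2556868.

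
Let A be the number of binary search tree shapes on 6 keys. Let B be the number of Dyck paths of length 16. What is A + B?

1562

Rooted binary trees with 6 nodes (each child slot possibly empty) number C_6. So A = C_6 = 132.
Paths of 8 up- and 8 down-steps that never dip below the axis are Dyck paths; their count is C_8. So B = C_8 = 1430.
A + B = 132 + 1430 = 1562.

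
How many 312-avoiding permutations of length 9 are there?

Permutations of [n] avoiding any single length-3 pattern are counted by C_n; here n = 9.
C_9 = C(18,9)/10 = 48620/10 = 4862.

4862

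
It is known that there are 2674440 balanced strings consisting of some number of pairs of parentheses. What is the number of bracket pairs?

14

Balanced strings of n bracket-pairs are counted by C_n, and C_14 = 2674440.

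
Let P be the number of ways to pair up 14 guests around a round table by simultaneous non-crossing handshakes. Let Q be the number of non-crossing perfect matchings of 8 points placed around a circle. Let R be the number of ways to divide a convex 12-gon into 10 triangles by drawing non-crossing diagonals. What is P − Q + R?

With 14 = 2·7 people, non-crossing handshake pairings are non-crossing perfect matchings on a circle, counted by C_7. So P = C_7 = 429.
Non-crossing perfect matchings of 2n points on a circle are counted by C_n; with 8 points, n = 4. So Q = C_4 = 14.
Triangulations of a convex m-gon are counted by C_{m−2}; with m = 12 this is C_10. So R = C_10 = 16796.
P − Q + R = 429 − 14 + 16796 = 17211.

17211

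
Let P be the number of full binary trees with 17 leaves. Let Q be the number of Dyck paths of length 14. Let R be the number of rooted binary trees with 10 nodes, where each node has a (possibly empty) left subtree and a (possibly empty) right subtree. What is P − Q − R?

Full binary trees with 17 leaves have 17−1 = 16 internal nodes, so there are C_16 of them. So P = C_16 = 35357670.
Paths of 7 up- and 7 down-steps that never dip below the axis are Dyck paths; their count is C_7. So Q = C_7 = 429.
There are C_n binary search tree shapes on n keys; with n = 10 that is C_10. So R = C_10 = 16796.
P − Q − R = 35357670 − 429 − 16796 = 35340445.

35340445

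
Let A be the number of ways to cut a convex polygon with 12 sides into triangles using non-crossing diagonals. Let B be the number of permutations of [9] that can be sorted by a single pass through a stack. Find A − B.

11934

A convex 12-gon is triangulated into 10 triangles, and the number of such triangulations is the Catalan number C_{12−2} = C_10. So A = C_10 = 16796.
By Knuth's characterisation, the stack-sortable permutations of length 9 are the 231-avoiders, numbering C_9. So B = C_9 = 4862.
A − B = 16796 − 4862 = 11934.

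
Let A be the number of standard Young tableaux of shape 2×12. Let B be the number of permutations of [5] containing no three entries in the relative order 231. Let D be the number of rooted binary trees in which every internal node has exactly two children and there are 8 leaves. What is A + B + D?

208483

By the hook-length formula (or a Dyck-path bijection), SYT of shape 2×12 number C_12. So A = C_12 = 208012.
For any fixed pattern of length 3, the pattern-avoiding permutations of [5] number C_5. So B = C_5 = 42.
Full binary trees with 8 leaves have 8−1 = 7 internal nodes, so there are C_7 of them. So D = C_7 = 429.
A + B + D = 208012 + 42 + 429 = 208483.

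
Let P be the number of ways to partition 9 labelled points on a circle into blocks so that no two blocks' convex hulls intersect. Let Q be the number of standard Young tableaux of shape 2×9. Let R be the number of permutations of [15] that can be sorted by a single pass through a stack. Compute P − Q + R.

The non-crossing partitions of [9] form a lattice of size C_9. So P = C_9 = 4862.
Standard Young tableaux of shape 2×n are counted by C_n; here n = 9. So Q = C_9 = 4862.
Stack-sortable permutations are exactly the 231-avoiding ones, counted by C_n; here n = 15. So R = C_15 = 9694845.
P − Q + R = 4862 − 4862 + 9694845 = 9694845.

9694845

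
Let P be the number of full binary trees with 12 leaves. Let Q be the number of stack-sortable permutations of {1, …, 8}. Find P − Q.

Full binary trees with 12 leaves have 12−1 = 11 internal nodes, so there are C_11 of them. So P = C_11 = 58786.
By Knuth's characterisation, the stack-sortable permutations of length 8 are the 231-avoiders, numbering C_8. So Q = C_8 = 1430.
P − Q = 58786 − 1430 = 57356.

57356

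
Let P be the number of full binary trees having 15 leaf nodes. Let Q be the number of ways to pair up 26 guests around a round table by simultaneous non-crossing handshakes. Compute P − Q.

1931540

Full binary trees with 15 leaves have 15−1 = 14 internal nodes, so there are C_14 of them. So P = C_14 = 2674440.
Non-crossing handshake pairings of 2n people are counted by C_n; 26 people gives n = 13. So Q = C_13 = 742900.
P − Q = 2674440 − 742900 = 1931540.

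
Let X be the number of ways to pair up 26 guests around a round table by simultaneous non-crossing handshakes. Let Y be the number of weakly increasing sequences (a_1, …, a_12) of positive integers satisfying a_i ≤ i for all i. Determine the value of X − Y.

534888

With 26 = 2·13 people, non-crossing handshake pairings are non-crossing perfect matchings on a circle, counted by C_13. So X = C_13 = 742900.
Such sub-staircase sequences of length n are counted by C_n; here n = 12. So Y = C_12 = 208012.
X − Y = 742900 − 208012 = 534888.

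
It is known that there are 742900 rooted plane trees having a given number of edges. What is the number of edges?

Rooted ordered trees with n edges are counted by C_n. Since C_13 = 742900, the index is 13.

13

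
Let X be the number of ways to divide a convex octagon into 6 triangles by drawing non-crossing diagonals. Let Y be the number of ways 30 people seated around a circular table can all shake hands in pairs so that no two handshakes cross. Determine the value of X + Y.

9694977

The number of triangulations of an 8-gon is the Catalan number C_6 (index = sides − 2). So X = C_6 = 132.
With 30 = 2·15 people, non-crossing handshake pairings are non-crossing perfect matchings on a circle, counted by C_15. So Y = C_15 = 9694845.
X + Y = 132 + 9694845 = 9694977.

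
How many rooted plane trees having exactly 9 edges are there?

4862

Rooted ordered trees with n edges are counted by C_n; here n = 9.
C_9 = C(18,9)/10 = 48620/10 = 4862.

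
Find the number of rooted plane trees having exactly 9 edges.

Rooted ordered trees with n edges are counted by C_n; here n = 9.
C_9 = C(18,9)/10 = 48620/10 = 4862.

4862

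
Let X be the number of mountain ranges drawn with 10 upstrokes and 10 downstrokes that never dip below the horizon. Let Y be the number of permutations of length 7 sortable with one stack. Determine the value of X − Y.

Dyck paths of semilength n (length 2n) are counted by C_n; here n = 10. So X = C_10 = 16796.
By Knuth's characterisation, the stack-sortable permutations of length 7 are the 231-avoiders, numbering C_7. So Y = C_7 = 429.
X − Y = 16796 − 429 = 16367.

16367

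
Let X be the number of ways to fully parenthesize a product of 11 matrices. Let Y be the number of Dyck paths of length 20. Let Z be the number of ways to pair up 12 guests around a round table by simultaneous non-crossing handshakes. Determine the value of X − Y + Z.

Parenthesizations of m factors correspond to full binary trees with m leaves, counted by C_{m−1}; m = 11 gives C_10. So X = C_10 = 16796.
A Dyck path with 10 up-steps and 10 down-steps has semilength 10, so there are C_10 of them. So Y = C_10 = 16796.
Non-crossing handshake pairings of 2n people are counted by C_n; 12 people gives n = 6. So Z = C_6 = 132.
X − Y + Z = 16796 − 16796 + 132 = 132.

132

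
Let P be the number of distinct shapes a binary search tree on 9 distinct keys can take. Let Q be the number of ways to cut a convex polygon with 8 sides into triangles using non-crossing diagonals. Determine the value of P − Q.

There are C_n binary search tree shapes on n keys; with n = 9 that is C_9. So P = C_9 = 4862.
A convex 8-gon is triangulated into 6 triangles, and the number of such triangulations is the Catalan number C_{8−2} = C_6. So Q = C_6 = 132.
P − Q = 4862 − 132 = 4730.

4730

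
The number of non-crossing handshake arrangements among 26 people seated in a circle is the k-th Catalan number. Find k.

13

With 26 = 2·13 people, non-crossing handshake pairings are non-crossing perfect matchings on a circle, counted by C_13.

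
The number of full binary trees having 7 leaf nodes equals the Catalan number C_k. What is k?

A full binary tree with L leaves has L−1 internal nodes and is counted by C_{L−1}; L = 7 gives C_6.

6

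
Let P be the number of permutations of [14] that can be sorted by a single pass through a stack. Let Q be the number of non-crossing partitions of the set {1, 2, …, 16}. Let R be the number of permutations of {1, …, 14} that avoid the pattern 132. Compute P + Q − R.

35357670

Stack-sortable permutations are exactly the 231-avoiding ones, counted by C_n; here n = 14. So P = C_14 = 2674440.
The non-crossing partitions of [16] form a lattice of size C_16. So Q = C_16 = 35357670.
Permutations of [n] avoiding any single length-3 pattern are counted by C_n; here n = 14. So R = C_14 = 2674440.
P + Q − R = 2674440 + 35357670 − 2674440 = 35357670.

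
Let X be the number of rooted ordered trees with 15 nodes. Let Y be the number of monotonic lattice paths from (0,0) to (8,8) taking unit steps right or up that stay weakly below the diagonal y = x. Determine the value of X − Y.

2673010

A rooted plane tree on 15 nodes has 14 edges, and such trees are counted by C_14. So X = C_14 = 2674440.
Sub-diagonal monotone paths from (0,0) to (8,8) biject with Dyck paths of semilength 8, giving C_8. So Y = C_8 = 1430.
X − Y = 2674440 − 1430 = 2673010.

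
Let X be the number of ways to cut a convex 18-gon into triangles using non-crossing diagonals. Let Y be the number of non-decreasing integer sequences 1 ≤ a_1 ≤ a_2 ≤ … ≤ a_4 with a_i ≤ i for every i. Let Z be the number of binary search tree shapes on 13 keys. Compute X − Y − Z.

34614756

Triangulations of a convex m-gon are counted by C_{m−2}; with m = 18 this is C_16. So X = C_16 = 35357670.
Weakly increasing sequences with a_i ≤ i biject with Dyck paths of semilength 4, so there are C_4. So Y = C_4 = 14.
Binary trees (left/right distinguished) on n nodes are counted by C_n; here n = 13. So Z = C_13 = 742900.
X − Y − Z = 35357670 − 14 − 742900 = 34614756.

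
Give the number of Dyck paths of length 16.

1430

Dyck paths of semilength n (length 2n) are counted by C_n; here n = 8.
C_8 = 1430.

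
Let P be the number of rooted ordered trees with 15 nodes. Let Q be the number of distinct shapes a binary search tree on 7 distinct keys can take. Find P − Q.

2674011

Rooted ordered (plane) trees on m nodes have m−1 edges and are counted by C_{m−1}; m = 15 gives C_14. So P = C_14 = 2674440.
Binary trees (left/right distinguished) on n nodes are counted by C_n; here n = 7. So Q = C_7 = 429.
P − Q = 2674440 − 429 = 2674011.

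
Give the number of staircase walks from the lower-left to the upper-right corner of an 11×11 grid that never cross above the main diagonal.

58786

Sub-diagonal monotone paths from (0,0) to (11,11) biject with Dyck paths of semilength 11, giving C_11.
C_11 = 58786.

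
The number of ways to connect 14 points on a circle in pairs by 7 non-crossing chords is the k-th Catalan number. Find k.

Pairing 14 circle points by 7 non-crossing chords gives C_7 matchings.

7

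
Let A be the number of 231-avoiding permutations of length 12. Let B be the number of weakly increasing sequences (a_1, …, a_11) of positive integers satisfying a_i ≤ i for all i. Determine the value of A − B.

Permutations of [n] avoiding any single length-3 pattern are counted by C_n; here n = 12. So A = C_12 = 208012.
Weakly increasing sequences with a_i ≤ i biject with Dyck paths of semilength 11, so there are C_11. So B = C_11 = 58786.
A − B = 208012 − 58786 = 149226.

149226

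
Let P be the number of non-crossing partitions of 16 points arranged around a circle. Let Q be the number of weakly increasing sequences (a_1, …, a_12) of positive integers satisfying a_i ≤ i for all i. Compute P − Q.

Non-crossing partitions of an n-element set are counted by C_n; here n = 16. So P = C_16 = 35357670.
Weakly increasing sequences with a_i ≤ i biject with Dyck paths of semilength 12, so there are C_12. So Q = C_12 = 208012.
P − Q = 35357670 − 208012 = 35149658.

35149658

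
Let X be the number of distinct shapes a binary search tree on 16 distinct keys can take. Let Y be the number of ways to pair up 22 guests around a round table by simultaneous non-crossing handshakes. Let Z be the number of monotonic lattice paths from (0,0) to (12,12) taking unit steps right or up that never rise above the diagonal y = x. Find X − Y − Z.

35090872

Binary trees (left/right distinguished) on n nodes are counted by C_n; here n = 16. So X = C_16 = 35357670.
Non-crossing handshake pairings of 2n people are counted by C_n; 22 people gives n = 11. So Y = C_11 = 58786.
Sub-diagonal monotone paths from (0,0) to (12,12) biject with Dyck paths of semilength 12, giving C_12. So Z = C_12 = 208012.
X − Y − Z = 35357670 − 58786 − 208012 = 35090872.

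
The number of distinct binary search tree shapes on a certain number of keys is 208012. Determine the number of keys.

Binary search tree shapes on n keys are counted by C_n, and C_12 = 208012.

12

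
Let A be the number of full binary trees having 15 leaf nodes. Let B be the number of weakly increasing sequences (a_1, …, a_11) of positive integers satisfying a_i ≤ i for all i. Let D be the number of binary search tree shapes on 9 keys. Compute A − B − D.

2610792

A full binary tree with L leaves has L−1 internal nodes and is counted by C_{L−1}; L = 15 gives C_14. So A = C_14 = 2674440.
Such sub-staircase sequences of length n are counted by C_n; here n = 11. So B = C_11 = 58786.
Rooted binary trees with 9 nodes (each child slot possibly empty) number C_9. So D = C_9 = 4862.
A − B − D = 2674440 − 58786 − 4862 = 2610792.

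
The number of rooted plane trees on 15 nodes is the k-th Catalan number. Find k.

14

A rooted plane tree on 15 nodes has 14 edges, and such trees are counted by C_14.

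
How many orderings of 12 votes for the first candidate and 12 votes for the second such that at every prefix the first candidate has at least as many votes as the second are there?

208012

Reading a vote for the leader as '(' and for the other as ')' turns such a sequence into a balanced string of 12 pairs, so the count is C_12.
C_12 = C(24,12)/13 = 2704156/13 = 208012.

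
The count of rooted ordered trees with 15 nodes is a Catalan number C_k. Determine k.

Rooted ordered (plane) trees on m nodes have m−1 edges and are counted by C_{m−1}; m = 15 gives C_14.

14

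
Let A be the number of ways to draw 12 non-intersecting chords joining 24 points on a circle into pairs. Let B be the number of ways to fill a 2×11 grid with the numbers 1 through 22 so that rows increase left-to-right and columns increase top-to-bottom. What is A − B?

149226

Non-crossing perfect matchings of 2n points on a circle are counted by C_n; with 24 points, n = 12. So A = C_12 = 208012.
By the hook-length formula (or a Dyck-path bijection), SYT of shape 2×11 number C_11. So B = C_11 = 58786.
A − B = 208012 − 58786 = 149226.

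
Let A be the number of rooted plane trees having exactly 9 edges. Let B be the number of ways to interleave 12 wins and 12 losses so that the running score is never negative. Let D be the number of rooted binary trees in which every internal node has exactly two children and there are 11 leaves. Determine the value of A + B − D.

196078

A rooted plane tree with 9 edges has 10 nodes, and the count is C_9. So A = C_9 = 4862.
Ballot sequences with n votes each where one side never trails are Dyck words, counted by C_n; here n = 12. So B = C_12 = 208012.
Full binary trees with 11 leaves have 11−1 = 10 internal nodes, so there are C_10 of them. So D = C_10 = 16796.
A + B − D = 4862 + 208012 − 16796 = 196078.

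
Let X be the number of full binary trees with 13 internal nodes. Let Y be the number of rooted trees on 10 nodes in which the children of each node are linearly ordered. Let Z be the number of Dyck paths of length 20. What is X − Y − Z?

Full binary trees with n internal nodes are counted by C_n; here n = 13. So X = C_13 = 742900.
A rooted plane tree on 10 nodes has 9 edges, and such trees are counted by C_9. So Y = C_9 = 4862.
A Dyck path with 10 up-steps and 10 down-steps has semilength 10, so there are C_10 of them. So Z = C_10 = 16796.
X − Y − Z = 742900 − 4862 − 16796 = 721242.

721242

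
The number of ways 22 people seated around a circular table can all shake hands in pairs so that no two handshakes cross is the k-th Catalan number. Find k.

Non-crossing handshake pairings of 2n people are counted by C_n; 22 people gives n = 11.

11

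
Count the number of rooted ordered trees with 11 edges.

Rooted ordered trees with n edges are counted by C_n; here n = 11.
C_11 = C(22,11)/12 = 705432/12 = 58786.

58786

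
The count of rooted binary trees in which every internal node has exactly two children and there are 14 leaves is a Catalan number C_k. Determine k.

Full binary trees with 14 leaves have 14−1 = 13 internal nodes, so there are C_13 of them.

13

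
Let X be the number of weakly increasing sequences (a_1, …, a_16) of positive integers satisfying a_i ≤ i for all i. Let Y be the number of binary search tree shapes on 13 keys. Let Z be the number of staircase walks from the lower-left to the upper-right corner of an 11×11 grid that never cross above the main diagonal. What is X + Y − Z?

Such sub-staircase sequences of length n are counted by C_n; here n = 16. So X = C_16 = 35357670.
Binary trees (left/right distinguished) on n nodes are counted by C_n; here n = 13. So Y = C_13 = 742900.
Monotone paths in an n×n grid that stay weakly below the diagonal are counted by C_n; here n = 11. So Z = C_11 = 58786.
X + Y − Z = 35357670 + 742900 − 58786 = 36041784.

36041784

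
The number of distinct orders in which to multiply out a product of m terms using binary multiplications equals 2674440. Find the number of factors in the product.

15

Parenthesizations of m factors are counted by C_{m−1}; 2674440 = C_14.
So the index is 14, and the number of factors is 14 + 1 = 15.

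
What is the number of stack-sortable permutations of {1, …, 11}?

By Knuth's characterisation, the stack-sortable permutations of length 11 are the 231-avoiders, numbering C_11.
C_11 = C_10 · 2(2·10+1)/(10+2) = 16796 · 42/12 = 58786.

58786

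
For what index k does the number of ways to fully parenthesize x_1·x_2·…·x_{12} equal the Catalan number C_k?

11

Bracketing 12 factors into binary products is counted by C_{12−1} = C_11.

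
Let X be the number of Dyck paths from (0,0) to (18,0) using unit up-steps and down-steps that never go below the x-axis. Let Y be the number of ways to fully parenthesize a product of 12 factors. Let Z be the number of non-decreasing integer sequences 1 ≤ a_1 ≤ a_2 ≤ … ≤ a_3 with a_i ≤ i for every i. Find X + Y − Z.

A Dyck path with 9 up-steps and 9 down-steps has semilength 9, so there are C_9 of them. So X = C_9 = 4862.
Parenthesizations of m factors correspond to full binary trees with m leaves, counted by C_{m−1}; m = 12 gives C_11. So Y = C_11 = 58786.
Weakly increasing sequences with a_i ≤ i biject with Dyck paths of semilength 3, so there are C_3. So Z = C_3 = 5.
X + Y − Z = 4862 + 58786 − 5 = 63643.

63643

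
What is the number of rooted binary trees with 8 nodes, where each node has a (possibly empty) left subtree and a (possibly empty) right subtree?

There are C_n binary search tree shapes on n keys; with n = 8 that is C_8.
C_8 = C(16,8)/9 = 12870/9 = 1430.

1430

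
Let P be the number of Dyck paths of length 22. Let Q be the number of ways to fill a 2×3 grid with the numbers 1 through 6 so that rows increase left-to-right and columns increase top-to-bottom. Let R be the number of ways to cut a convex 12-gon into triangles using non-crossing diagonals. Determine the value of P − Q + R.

A Dyck path with 11 up-steps and 11 down-steps has semilength 11, so there are C_11 of them. So P = C_11 = 58786.
By the hook-length formula (or a Dyck-path bijection), SYT of shape 2×3 number C_3. So Q = C_3 = 5.
A convex 12-gon is triangulated into 10 triangles, and the number of such triangulations is the Catalan number C_{12−2} = C_10. So R = C_10 = 16796.
P − Q + R = 58786 − 5 + 16796 = 75577.

75577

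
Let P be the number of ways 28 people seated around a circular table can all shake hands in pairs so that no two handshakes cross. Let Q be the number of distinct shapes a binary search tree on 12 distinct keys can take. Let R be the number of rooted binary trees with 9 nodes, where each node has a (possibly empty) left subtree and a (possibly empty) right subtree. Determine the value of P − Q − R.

2461566

With 28 = 2·14 people, non-crossing handshake pairings are non-crossing perfect matchings on a circle, counted by C_14. So P = C_14 = 2674440.
There are C_n binary search tree shapes on n keys; with n = 12 that is C_12. So Q = C_12 = 208012.
Binary trees (left/right distinguished) on n nodes are counted by C_n; here n = 9. So R = C_9 = 4862.
P − Q − R = 2674440 − 208012 − 4862 = 2461566.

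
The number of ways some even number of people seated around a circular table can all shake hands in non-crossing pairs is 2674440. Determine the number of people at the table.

28

Non-crossing handshake pairings of 2n people are counted by C_n. The Catalan number equal to 2674440 is C_14.
So n = 14, and there are 2n = 28 people.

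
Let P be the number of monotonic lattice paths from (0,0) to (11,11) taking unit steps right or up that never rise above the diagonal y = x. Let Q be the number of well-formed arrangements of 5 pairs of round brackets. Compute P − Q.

Monotone paths in an n×n grid that stay weakly below the diagonal are counted by C_n; here n = 11. So P = C_11 = 58786.
With 5 pairs the number of balanced bracket strings is the Catalan number C_5. So Q = C_5 = 42.
P − Q = 58786 − 42 = 58744.

58744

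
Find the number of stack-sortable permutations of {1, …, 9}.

4862

By Knuth's characterisation, the stack-sortable permutations of length 9 are the 231-avoiders, numbering C_9.
C_9 = C(18,9)/10 = 48620/10 = 4862.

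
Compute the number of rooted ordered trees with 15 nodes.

2674440

A rooted plane tree on 15 nodes has 14 edges, and such trees are counted by C_14.
C_14 = C(28,14)/15 = 40116600/15 = 2674440.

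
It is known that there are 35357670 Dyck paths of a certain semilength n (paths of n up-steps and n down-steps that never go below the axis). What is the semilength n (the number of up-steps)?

16

Dyck paths of semilength n are counted by C_n. The Catalan number equal to 35357670 is C_16.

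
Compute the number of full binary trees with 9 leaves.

1430

A full binary tree with L leaves has L−1 internal nodes and is counted by C_{L−1}; L = 9 gives C_8.
C_8 = C(16,8)/9 = 12870/9 = 1430.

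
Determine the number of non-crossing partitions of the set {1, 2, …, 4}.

The non-crossing partitions of [4] form a lattice of size C_4.
C_4 = C(8,4)/5 = 70/5 = 14.

14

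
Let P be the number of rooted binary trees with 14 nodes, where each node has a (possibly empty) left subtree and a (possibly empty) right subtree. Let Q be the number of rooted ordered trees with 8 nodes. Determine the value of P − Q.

2674011

There are C_n binary search tree shapes on n keys; with n = 14 that is C_14. So P = C_14 = 2674440.
A rooted plane tree on 8 nodes has 7 edges, and such trees are counted by C_7. So Q = C_7 = 429.
P − Q = 2674440 − 429 = 2674011.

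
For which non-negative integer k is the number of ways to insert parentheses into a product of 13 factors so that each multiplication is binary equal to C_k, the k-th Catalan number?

12

Parenthesizations of m factors correspond to full binary trees with m leaves, counted by C_{m−1}; m = 13 gives C_12.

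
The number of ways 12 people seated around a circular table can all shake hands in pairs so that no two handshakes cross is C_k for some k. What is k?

6

With 12 = 2·6 people, non-crossing handshake pairings are non-crossing perfect matchings on a circle, counted by C_6.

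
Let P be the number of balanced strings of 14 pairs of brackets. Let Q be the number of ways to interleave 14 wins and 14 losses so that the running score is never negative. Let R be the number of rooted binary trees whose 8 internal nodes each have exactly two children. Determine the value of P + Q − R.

Balanced strings of n pairs of brackets are counted by C_n; here n = 14. So P = C_14 = 2674440.
Reading a vote for the leader as '(' and for the other as ')' turns such a sequence into a balanced string of 14 pairs, so the count is C_14. So Q = C_14 = 2674440.
The number of full binary trees on 8 internal nodes is the Catalan number C_8. So R = C_8 = 1430.
P + Q − R = 2674440 + 2674440 − 1430 = 5347450.

5347450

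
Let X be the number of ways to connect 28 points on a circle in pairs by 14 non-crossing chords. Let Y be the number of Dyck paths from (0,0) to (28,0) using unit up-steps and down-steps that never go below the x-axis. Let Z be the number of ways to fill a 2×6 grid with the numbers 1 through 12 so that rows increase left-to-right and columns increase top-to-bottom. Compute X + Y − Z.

Non-crossing perfect matchings of 2n points on a circle are counted by C_n; with 28 points, n = 14. So X = C_14 = 2674440.
A Dyck path with 14 up-steps and 14 down-steps has semilength 14, so there are C_14 of them. So Y = C_14 = 2674440.
By the hook-length formula (or a Dyck-path bijection), SYT of shape 2×6 number C_6. So Z = C_6 = 132.
X + Y − Z = 2674440 + 2674440 − 132 = 5348748.

5348748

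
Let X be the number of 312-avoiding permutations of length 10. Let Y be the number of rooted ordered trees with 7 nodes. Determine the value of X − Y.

16664

For any fixed pattern of length 3, the pattern-avoiding permutations of [10] number C_10. So X = C_10 = 16796.
Rooted ordered (plane) trees on m nodes have m−1 edges and are counted by C_{m−1}; m = 7 gives C_6. So Y = C_6 = 132.
X − Y = 16796 − 132 = 16664.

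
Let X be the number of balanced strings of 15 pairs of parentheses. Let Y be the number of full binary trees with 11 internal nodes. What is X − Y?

Balanced strings of n pairs of brackets are counted by C_n; here n = 15. So X = C_15 = 9694845.
The number of full binary trees on 11 internal nodes is the Catalan number C_11. So Y = C_11 = 58786.
X − Y = 9694845 − 58786 = 9636059.

9636059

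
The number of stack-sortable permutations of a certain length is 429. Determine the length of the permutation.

Stack-sortable permutations of [n] are counted by C_n. Since C_7 = 429, the index is 7.

7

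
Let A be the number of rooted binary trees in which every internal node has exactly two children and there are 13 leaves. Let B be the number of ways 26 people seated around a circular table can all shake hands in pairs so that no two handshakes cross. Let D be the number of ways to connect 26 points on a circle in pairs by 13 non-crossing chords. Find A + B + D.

A full binary tree with L leaves has L−1 internal nodes and is counted by C_{L−1}; L = 13 gives C_12. So A = C_12 = 208012.
With 26 = 2·13 people, non-crossing handshake pairings are non-crossing perfect matchings on a circle, counted by C_13. So B = C_13 = 742900.
Non-crossing perfect matchings of 2n points on a circle are counted by C_n; with 26 points, n = 13. So D = C_13 = 742900.
A + B + D = 208012 + 742900 + 742900 = 1693812.

1693812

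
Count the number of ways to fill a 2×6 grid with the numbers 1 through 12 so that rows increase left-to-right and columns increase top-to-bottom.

Standard Young tableaux of shape 2×n are counted by C_n; here n = 6.
C_6 = C_5 · 2(2·5+1)/(5+2) = 42 · 22/7 = 132.

132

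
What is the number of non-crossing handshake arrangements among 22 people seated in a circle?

58786

Non-crossing handshake pairings of 2n people are counted by C_n; 22 people gives n = 11.
C_11 = C(22,11)/12 = 705432/12 = 58786.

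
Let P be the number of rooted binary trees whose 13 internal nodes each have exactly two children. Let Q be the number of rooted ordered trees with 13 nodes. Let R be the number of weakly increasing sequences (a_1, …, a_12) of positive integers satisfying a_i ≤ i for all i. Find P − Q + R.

The number of full binary trees on 13 internal nodes is the Catalan number C_13. So P = C_13 = 742900.
A rooted plane tree on 13 nodes has 12 edges, and such trees are counted by C_12. So Q = C_12 = 208012.
Such sub-staircase sequences of length n are counted by C_n; here n = 12. So R = C_12 = 208012.
P − Q + R = 742900 − 208012 + 208012 = 742900.

742900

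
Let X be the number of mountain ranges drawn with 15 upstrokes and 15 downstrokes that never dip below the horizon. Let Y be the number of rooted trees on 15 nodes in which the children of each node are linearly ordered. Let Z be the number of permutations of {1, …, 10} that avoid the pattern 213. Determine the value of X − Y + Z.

7037201

Paths of 15 up- and 15 down-steps that never dip below the axis are Dyck paths; their count is C_15. So X = C_15 = 9694845.
A rooted plane tree on 15 nodes has 14 edges, and such trees are counted by C_14. So Y = C_14 = 2674440.
Permutations of [n] avoiding any single length-3 pattern are counted by C_n; here n = 10. So Z = C_10 = 16796.
X − Y + Z = 9694845 − 2674440 + 16796 = 7037201.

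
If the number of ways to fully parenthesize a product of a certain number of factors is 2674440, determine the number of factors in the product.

Parenthesizations of m factors are counted by C_{m−1}; 2674440 = C_14.
So the index is 14, and the number of factors is 14 + 1 = 15.

15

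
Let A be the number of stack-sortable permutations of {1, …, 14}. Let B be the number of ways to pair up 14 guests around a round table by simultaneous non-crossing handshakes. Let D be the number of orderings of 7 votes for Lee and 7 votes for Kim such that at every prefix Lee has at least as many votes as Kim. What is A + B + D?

By Knuth's characterisation, the stack-sortable permutations of length 14 are the 231-avoiders, numbering C_14. So A = C_14 = 2674440.
Non-crossing handshake pairings of 2n people are counted by C_n; 14 people gives n = 7. So B = C_7 = 429.
Reading a vote for the leader as '(' and for the other as ')' turns such a sequence into a balanced string of 7 pairs, so the count is C_7. So D = C_7 = 429.
A + B + D = 2674440 + 429 + 429 = 2675298.

2675298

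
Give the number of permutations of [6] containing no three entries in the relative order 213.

For any fixed pattern of length 3, the pattern-avoiding permutations of [6] number C_6.
C_6 = C(12,6)/7 = 924/7 = 132.

132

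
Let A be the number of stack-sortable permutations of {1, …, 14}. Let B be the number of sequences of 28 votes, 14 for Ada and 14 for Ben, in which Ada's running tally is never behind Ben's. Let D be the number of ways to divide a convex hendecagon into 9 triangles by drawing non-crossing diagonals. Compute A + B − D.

5344018

Stack-sortable permutations are exactly the 231-avoiding ones, counted by C_n; here n = 14. So A = C_14 = 2674440.
Reading a vote for the leader as '(' and for the other as ')' turns such a sequence into a balanced string of 14 pairs, so the count is C_14. So B = C_14 = 2674440.
The number of triangulations of an 11-gon is the Catalan number C_9 (index = sides − 2). So D = C_9 = 4862.
A + B − D = 2674440 + 2674440 − 4862 = 5344018.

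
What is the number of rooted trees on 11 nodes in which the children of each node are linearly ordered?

16796

A rooted plane tree on 11 nodes has 10 edges, and such trees are counted by C_10.
C_10 = C_9 · 2(2·9+1)/(9+2) = 4862 · 38/11 = 16796.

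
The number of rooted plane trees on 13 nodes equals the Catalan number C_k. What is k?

Rooted ordered (plane) trees on m nodes have m−1 edges and are counted by C_{m−1}; m = 13 gives C_12.

12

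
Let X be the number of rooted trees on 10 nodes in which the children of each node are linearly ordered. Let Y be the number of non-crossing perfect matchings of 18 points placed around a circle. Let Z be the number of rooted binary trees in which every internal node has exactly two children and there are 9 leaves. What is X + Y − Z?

8294

A rooted plane tree on 10 nodes has 9 edges, and such trees are counted by C_9. So X = C_9 = 4862.
Pairing 18 circle points by 9 non-crossing chords gives C_9 matchings. So Y = C_9 = 4862.
A full binary tree with L leaves has L−1 internal nodes and is counted by C_{L−1}; L = 9 gives C_8. So Z = C_8 = 1430.
X + Y − Z = 4862 + 4862 − 1430 = 8294.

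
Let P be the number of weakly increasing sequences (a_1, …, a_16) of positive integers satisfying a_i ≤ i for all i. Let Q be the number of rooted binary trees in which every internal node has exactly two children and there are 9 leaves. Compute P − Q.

Weakly increasing sequences with a_i ≤ i biject with Dyck paths of semilength 16, so there are C_16. So P = C_16 = 35357670.
Full binary trees with 9 leaves have 9−1 = 8 internal nodes, so there are C_8 of them. So Q = C_8 = 1430.
P − Q = 35357670 − 1430 = 35356240.

35356240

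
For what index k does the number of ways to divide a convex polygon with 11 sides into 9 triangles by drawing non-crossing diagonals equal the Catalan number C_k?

Triangulations of a convex m-gon are counted by C_{m−2}; with m = 11 this is C_9.

9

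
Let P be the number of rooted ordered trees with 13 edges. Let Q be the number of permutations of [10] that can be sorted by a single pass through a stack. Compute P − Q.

A rooted plane tree with 13 edges has 14 nodes, and the count is C_13. So P = C_13 = 742900.
By Knuth's characterisation, the stack-sortable permutations of length 10 are the 231-avoiders, numbering C_10. So Q = C_10 = 16796.
P − Q = 742900 − 16796 = 726104.

726104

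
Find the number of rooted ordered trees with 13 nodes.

208012

A rooted plane tree on 13 nodes has 12 edges, and such trees are counted by C_12.
C_12 = C_11 · 2(2·11+1)/(11+2) = 58786 · 46/13 = 208012.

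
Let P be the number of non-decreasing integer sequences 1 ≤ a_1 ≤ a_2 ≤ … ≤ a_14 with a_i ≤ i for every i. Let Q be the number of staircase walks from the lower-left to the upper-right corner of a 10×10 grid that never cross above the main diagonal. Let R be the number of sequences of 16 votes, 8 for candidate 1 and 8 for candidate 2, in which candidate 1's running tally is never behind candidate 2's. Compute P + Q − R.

2689806

Such sub-staircase sequences of length n are counted by C_n; here n = 14. So P = C_14 = 2674440.
Sub-diagonal monotone paths from (0,0) to (10,10) biject with Dyck paths of semilength 10, giving C_10. So Q = C_10 = 16796.
Reading a vote for the leader as '(' and for the other as ')' turns such a sequence into a balanced string of 8 pairs, so the count is C_8. So R = C_8 = 1430.
P + Q − R = 2674440 + 16796 − 1430 = 2689806.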